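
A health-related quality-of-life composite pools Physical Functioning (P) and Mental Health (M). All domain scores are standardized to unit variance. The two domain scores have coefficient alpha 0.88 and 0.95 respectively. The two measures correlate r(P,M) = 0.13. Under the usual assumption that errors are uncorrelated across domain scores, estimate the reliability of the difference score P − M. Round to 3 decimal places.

Var(P−M) = 1 + 1 − 2·0.13 = 2 − 0.26 = 1.74.
Because errors are independent across components, Cov(Tᵢ,Tⱼ) = Cov(Xᵢ,Xⱼ); the off-diagonal part of the true-score variance is the same as above.
True-score variance = [0.88 + 0.95] − 0.26 = 1.83 − 0.26 = 1.57.
Reliability = 1.57 / 1.74 = 0.902.

0.902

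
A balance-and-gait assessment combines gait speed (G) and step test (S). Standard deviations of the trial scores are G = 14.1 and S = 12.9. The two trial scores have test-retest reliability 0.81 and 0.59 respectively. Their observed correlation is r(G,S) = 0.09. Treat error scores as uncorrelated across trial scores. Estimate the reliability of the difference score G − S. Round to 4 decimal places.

0.6812

Var(G−S) = 14.1² + 12.9² − 2·14.1·12.9·0.09 = 365.22 − 32.7402 = 332.48.
Because errors are independent across components, Cov(Tᵢ,Tⱼ) = Cov(Xᵢ,Xⱼ); the off-diagonal part of the true-score variance is the same as above.
True-score variance = [14.1²·0.81 + 12.9²·0.59] − 32.7402 = 259.218 − 32.7402 = 226.478.
Reliability = 226.478 / 332.48 = 0.6812.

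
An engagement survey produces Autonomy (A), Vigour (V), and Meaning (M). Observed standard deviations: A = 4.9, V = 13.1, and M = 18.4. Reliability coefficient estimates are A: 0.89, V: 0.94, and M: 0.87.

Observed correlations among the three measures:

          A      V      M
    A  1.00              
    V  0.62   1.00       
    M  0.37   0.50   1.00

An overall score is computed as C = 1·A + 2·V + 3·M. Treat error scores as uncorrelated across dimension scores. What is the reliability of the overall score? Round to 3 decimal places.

0.921

Var(C) = 4.9² + 2²·13.1² + 3²·18.4² + 2·[2·4.9·13.1·0.62 + 3·4.9·18.4·0.37 + 6·13.1·18.4·0.50] = 3757.49 + 1805.59 = 5563.08.
Because errors are independent across components, Cov(Tᵢ,Tⱼ) = Cov(Xᵢ,Xⱼ); the off-diagonal part of the true-score variance is the same as above.
True-score variance = [4.9²·0.89 + 2²·13.1²·0.94 + 3²·18.4²·0.87] + 1805.59 = 3317.55 + 1805.59 = 5123.13.
Reliability = 5123.13 / 5563.08 = 0.921.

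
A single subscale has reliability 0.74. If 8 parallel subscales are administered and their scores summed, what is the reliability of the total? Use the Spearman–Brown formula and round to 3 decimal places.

0.958

ρ_k = kρ / (1 + (k−1)ρ) = 8·0.74 / (1 + 7·0.74) = 5.920 / 6.180 = 0.958.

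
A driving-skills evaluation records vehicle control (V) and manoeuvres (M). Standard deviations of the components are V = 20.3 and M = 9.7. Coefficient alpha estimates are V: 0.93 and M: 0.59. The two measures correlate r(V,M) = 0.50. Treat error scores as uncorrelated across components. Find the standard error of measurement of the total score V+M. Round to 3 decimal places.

8.211

Var(total) = 506.18 + 196.91 = 703.09.
True-score variance = 438.757 + 196.91 = 635.667, so reliability = 0.9041.
Error variance = 703.09 − 635.667 = 67.4232; SEM = √67.4232 = 8.211.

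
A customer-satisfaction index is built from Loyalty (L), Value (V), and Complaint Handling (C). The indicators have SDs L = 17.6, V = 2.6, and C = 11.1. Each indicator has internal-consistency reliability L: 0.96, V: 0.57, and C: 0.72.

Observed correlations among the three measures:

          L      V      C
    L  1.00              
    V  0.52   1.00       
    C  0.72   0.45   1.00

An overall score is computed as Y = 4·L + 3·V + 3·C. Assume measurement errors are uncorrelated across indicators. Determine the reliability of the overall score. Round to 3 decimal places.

0.948

Var(Y) = 4²·17.6² + 3²·2.6² + 3²·11.1² + 2·[12·17.6·2.6·0.52 + 12·17.6·11.1·0.72 + 9·2.6·11.1·0.45] = 6125.89 + 4180.67 = 10306.6.
Because errors are independent across components, Cov(Tᵢ,Tⱼ) = Cov(Xᵢ,Xⱼ); the off-diagonal part of the true-score variance is the same as above.
True-score variance = [4²·17.6²·0.96 + 3²·2.6²·0.57 + 3²·11.1²·0.72] + 4180.67 = 5590.99 + 4180.67 = 9771.66.
Reliability = 9771.66 / 10306.6 = 0.948.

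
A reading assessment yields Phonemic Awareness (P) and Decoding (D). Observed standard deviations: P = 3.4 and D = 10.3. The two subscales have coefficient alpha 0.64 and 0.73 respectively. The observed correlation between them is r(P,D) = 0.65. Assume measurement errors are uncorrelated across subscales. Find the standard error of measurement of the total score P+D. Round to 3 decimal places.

5.728

Var(total) = 117.65 + 45.526 = 163.176.
True-score variance = 84.8441 + 45.526 = 130.37, so reliability = 0.7990.
Error variance = 163.176 − 130.37 = 32.8059; SEM = √32.8059 = 5.728.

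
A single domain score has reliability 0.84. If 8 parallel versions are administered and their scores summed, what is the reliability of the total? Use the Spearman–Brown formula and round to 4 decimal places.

0.9767

ρ_k = kρ / (1 + (k−1)ρ) = 8·0.84 / (1 + 7·0.84) = 6.720 / 6.880 = 0.9767.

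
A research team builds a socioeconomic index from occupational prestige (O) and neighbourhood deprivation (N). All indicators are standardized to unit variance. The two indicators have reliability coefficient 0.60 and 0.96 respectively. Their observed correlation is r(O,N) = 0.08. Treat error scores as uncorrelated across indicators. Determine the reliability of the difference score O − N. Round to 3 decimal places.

Var(O−N) = 1 + 1 − 2·0.08 = 2 − 0.16 = 1.84.
Under uncorrelated errors the observed covariances equal the true-score covariances, so only the own-variance terms attenuate.
True-score variance = [0.60 + 0.96] − 0.16 = 1.56 − 0.16 = 1.4.
Reliability = 1.4 / 1.84 = 0.761.

0.761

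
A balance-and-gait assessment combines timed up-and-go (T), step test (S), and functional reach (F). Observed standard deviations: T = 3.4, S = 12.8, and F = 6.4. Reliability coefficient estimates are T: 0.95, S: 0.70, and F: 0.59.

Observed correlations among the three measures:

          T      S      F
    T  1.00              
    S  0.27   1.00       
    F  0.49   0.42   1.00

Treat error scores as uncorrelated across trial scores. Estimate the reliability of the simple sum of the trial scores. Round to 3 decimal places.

Var(T+S+F) = 3.4² + 12.8² + 6.4² + 2·[3.4·12.8·0.27 + 3.4·6.4·0.49 + 12.8·6.4·0.42] = 216.36 + 113.638 = 329.998.
Under uncorrelated errors the observed covariances equal the true-score covariances, so only the own-variance terms attenuate.
True-score variance = [3.4²·0.95 + 12.8²·0.70 + 6.4²·0.59] + 113.638 = 149.836 + 113.638 = 263.475.
Reliability = 263.475 / 329.998 = 0.798.

0.798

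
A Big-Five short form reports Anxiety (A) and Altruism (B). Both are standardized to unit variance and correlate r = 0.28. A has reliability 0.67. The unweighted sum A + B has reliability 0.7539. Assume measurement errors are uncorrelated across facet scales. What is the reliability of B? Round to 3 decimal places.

Var(A+B) = 2 + 2·0.28 = 2.560.
True-score variance = ρ_A + ρ_B + 2·0.28, so 0.7539 = (0.67 + ρ_B + 0.56) / 2.560.
ρ_B = 0.7539·2.560 − 0.67 − 0.56 = 0.700.

0.700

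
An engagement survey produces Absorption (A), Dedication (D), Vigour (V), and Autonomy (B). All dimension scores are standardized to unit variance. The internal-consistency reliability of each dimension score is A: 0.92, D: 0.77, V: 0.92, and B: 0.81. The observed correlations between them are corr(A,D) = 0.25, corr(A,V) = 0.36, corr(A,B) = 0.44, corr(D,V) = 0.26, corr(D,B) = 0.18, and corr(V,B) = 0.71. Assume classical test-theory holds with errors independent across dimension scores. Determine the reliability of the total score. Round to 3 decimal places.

Var(A+D+V+B) = 4 + 2·[0.25 + 0.36 + 0.44 + 0.26 + 0.18 + 0.71] = 4 + 4.4 = 8.4.
Because errors are independent across components, Cov(Tᵢ,Tⱼ) = Cov(Xᵢ,Xⱼ); the off-diagonal part of the true-score variance is the same as above.
True-score variance = [0.92 + 0.77 + 0.92 + 0.81] + 4.4 = 3.42 + 4.4 = 7.82.
Reliability = 7.82 / 8.4 = 0.931.

0.931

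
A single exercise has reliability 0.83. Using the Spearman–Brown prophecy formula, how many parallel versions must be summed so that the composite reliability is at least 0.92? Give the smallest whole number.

k ≥ ρ*(1−ρ₁)/(ρ₁(1−ρ*)) = 0.92·0.17 / (0.83·0.08) = 2.355.
Smallest integer k = 3.

3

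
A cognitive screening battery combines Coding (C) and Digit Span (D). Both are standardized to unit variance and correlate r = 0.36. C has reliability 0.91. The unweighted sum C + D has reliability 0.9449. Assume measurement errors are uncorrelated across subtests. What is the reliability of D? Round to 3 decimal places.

0.940

Var(C+D) = 2 + 2·0.36 = 2.720.
True-score variance = ρ_C + ρ_D + 2·0.36, so 0.9449 = (0.91 + ρ_D + 0.72) / 2.720.
ρ_D = 0.9449·2.720 − 0.91 − 0.72 = 0.940.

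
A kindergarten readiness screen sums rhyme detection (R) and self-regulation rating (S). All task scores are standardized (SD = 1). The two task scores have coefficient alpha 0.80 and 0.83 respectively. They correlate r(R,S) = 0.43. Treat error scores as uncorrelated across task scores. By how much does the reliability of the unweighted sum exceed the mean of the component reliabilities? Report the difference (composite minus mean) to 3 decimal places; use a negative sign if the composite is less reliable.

Var(sum) = 2 + 0.86 = 2.86; true-score variance = 1.63 + 0.86 = 2.49; composite reliability = 0.8706.
Mean component reliability = 0.8150.
Difference = 0.8706 − 0.8150 = 0.056.

0.056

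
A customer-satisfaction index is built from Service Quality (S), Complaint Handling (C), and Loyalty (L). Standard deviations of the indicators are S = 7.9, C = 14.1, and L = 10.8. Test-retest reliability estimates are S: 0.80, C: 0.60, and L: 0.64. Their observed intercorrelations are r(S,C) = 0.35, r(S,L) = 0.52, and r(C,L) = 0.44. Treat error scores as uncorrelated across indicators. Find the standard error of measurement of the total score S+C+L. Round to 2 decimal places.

11.58

Var(total) = 377.86 + 300.712 = 678.572.
True-score variance = 243.864 + 300.712 = 544.576, so reliability = 0.8025.
Error variance = 678.572 − 544.576 = 133.996; SEM = √133.996 = 11.58.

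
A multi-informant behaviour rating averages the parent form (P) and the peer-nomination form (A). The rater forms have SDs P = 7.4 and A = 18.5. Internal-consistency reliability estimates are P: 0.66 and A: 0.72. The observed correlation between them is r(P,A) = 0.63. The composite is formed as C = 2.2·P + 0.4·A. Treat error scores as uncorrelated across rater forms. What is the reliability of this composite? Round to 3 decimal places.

0.776

Var(C) = 2.2²·7.4² + 0.4²·18.5² + 2·[0.88·7.4·18.5·0.63] = 319.798 + 151.795 = 471.593.
Under uncorrelated errors the observed covariances equal the true-score covariances, so only the own-variance terms attenuate.
True-score variance = [2.2²·7.4²·0.66 + 0.4²·18.5²·0.72] + 151.795 = 214.353 + 151.795 = 366.147.
Reliability = 366.147 / 471.593 = 0.776.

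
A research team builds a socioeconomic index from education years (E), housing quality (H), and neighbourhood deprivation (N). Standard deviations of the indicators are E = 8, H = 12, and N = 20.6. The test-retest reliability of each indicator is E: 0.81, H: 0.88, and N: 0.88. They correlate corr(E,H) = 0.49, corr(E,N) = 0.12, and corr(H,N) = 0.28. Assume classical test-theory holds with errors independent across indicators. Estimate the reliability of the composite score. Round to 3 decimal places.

Var(E+H+N) = 8² + 12² + 20.6² + 2·[8·12·0.49 + 8·20.6·0.12 + 12·20.6·0.28] = 632.36 + 272.064 = 904.424.
Because errors are independent across components, Cov(Tᵢ,Tⱼ) = Cov(Xᵢ,Xⱼ); the off-diagonal part of the true-score variance is the same as above.
True-score variance = [8²·0.81 + 12²·0.88 + 20.6²·0.88] + 272.064 = 551.997 + 272.064 = 824.061.
Reliability = 824.061 / 904.424 = 0.911.

0.911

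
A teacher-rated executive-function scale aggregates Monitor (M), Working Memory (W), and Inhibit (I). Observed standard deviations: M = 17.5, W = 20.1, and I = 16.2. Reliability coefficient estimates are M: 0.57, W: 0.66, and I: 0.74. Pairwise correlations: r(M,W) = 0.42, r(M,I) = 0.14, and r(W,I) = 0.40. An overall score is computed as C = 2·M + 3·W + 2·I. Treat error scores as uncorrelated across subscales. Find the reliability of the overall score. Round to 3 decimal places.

0.787

Var(C) = 2²·17.5² + 3²·20.1² + 2²·16.2² + 2·[6·17.5·20.1·0.42 + 4·17.5·16.2·0.14 + 6·20.1·16.2·0.40] = 5910.85 + 3653.32 = 9564.17.
Because errors are independent across components, Cov(Tᵢ,Tⱼ) = Cov(Xᵢ,Xⱼ); the off-diagonal part of the true-score variance is the same as above.
True-score variance = [2²·17.5²·0.57 + 3²·20.1²·0.66 + 2²·16.2²·0.74] + 3653.32 = 3874.89 + 3653.32 = 7528.21.
Reliability = 7528.21 / 9564.17 = 0.787.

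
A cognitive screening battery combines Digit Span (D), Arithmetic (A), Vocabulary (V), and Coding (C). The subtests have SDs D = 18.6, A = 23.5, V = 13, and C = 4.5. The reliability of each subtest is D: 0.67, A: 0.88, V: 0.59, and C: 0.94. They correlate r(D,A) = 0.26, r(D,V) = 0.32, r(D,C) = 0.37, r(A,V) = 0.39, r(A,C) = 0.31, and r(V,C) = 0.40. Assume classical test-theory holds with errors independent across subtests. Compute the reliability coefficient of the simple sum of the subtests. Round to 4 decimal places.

Var(D+A+V+C) = 18.6² + 23.5² + 13² + 4.5² + 2·[18.6·23.5·0.26 + 18.6·13·0.32 + 18.6·4.5·0.37 + 23.5·13·0.39 + 23.5·4.5·0.31 + 13·4.5·0.40] = 1087.46 + 794.637 = 1882.1.
Because errors are independent across components, Cov(Tᵢ,Tⱼ) = Cov(Xᵢ,Xⱼ); the off-diagonal part of the true-score variance is the same as above.
True-score variance = [18.6²·0.67 + 23.5²·0.88 + 13²·0.59 + 4.5²·0.94] + 794.637 = 836.518 + 794.637 = 1631.16.
Reliability = 1631.16 / 1882.1 = 0.8667.

0.8667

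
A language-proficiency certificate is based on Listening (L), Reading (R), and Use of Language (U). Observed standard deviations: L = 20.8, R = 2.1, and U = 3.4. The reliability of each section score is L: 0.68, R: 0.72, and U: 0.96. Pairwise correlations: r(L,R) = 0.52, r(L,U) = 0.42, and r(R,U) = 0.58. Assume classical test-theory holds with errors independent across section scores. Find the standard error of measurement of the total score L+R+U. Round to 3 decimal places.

Var(total) = 448.61 + 113.114 = 561.724.
True-score variance = 308.468 + 113.114 = 421.582, so reliability = 0.7505.
Error variance = 561.724 − 421.582 = 140.142; SEM = √140.142 = 11.838.

11.838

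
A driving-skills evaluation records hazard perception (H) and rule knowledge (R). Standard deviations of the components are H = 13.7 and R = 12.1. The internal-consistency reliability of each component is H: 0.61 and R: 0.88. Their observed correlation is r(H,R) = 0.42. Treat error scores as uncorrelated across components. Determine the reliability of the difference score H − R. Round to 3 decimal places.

0.534

Var(H−R) = 13.7² + 12.1² − 2·13.7·12.1·0.42 = 334.1 − 139.247 = 194.853.
With uncorrelated errors the cross-covariances are all true-score covariance, so they carry over unchanged; only the diagonal terms shrink to ρᵢσᵢ².
True-score variance = [13.7²·0.61 + 12.1²·0.88] − 139.247 = 243.332 − 139.247 = 104.085.
Reliability = 104.085 / 194.853 = 0.534.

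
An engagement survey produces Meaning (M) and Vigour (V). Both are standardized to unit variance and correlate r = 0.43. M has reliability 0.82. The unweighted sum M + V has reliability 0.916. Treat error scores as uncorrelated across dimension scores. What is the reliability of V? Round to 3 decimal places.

0.940

Var(M+V) = 2 + 2·0.43 = 2.860.
True-score variance = ρ_M + ρ_V + 2·0.43, so 0.916 = (0.82 + ρ_V + 0.86) / 2.860.
ρ_V = 0.916·2.860 − 0.82 − 0.86 = 0.940.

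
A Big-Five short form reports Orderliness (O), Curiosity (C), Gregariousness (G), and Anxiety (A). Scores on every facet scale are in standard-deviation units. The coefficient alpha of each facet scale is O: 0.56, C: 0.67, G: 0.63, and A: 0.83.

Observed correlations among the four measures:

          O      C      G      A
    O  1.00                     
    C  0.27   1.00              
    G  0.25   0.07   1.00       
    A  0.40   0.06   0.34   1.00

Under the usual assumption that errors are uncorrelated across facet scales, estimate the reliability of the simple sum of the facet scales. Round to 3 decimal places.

Var(O+C+G+A) = 4 + 2·[0.27 + 0.25 + 0.40 + 0.07 + 0.06 + 0.34] = 4 + 2.78 = 6.78.
Under uncorrelated errors the observed covariances equal the true-score covariances, so only the own-variance terms attenuate.
True-score variance = [0.56 + 0.67 + 0.63 + 0.83] + 2.78 = 2.69 + 2.78 = 5.47.
Reliability = 5.47 / 6.78 = 0.807.

0.807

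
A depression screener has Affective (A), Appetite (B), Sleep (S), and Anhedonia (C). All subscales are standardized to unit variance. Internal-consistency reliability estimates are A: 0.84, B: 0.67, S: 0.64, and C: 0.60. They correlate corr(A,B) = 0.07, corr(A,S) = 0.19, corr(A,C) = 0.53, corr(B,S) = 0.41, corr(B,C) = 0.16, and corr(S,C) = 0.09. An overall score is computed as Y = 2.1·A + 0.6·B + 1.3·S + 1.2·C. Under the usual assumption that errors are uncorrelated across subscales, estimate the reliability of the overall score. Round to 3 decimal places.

0.845

Var(Y) = 2.1² + 0.6² + 1.3² + 1.2² + 2·[1.26·0.07 + 2.73·0.19 + 2.52·0.53 + 0.78·0.41 + 0.72·0.16 + 1.56·0.09] = 7.9 + 5.0358 = 12.9358.
Because errors are independent across components, Cov(Tᵢ,Tⱼ) = Cov(Xᵢ,Xⱼ); the off-diagonal part of the true-score variance is the same as above.
True-score variance = [2.1²·0.84 + 0.6²·0.67 + 1.3²·0.64 + 1.2²·0.60] + 5.0358 = 5.8912 + 5.0358 = 10.927.
Reliability = 10.927 / 12.9358 = 0.845.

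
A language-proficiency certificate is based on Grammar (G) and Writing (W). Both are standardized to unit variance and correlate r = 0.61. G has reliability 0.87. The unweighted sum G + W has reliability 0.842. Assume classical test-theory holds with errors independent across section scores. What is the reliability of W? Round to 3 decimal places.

0.621

Var(G+W) = 2 + 2·0.61 = 3.220.
True-score variance = ρ_G + ρ_W + 2·0.61, so 0.842 = (0.87 + ρ_W + 1.22) / 3.220.
ρ_W = 0.842·3.220 − 0.87 − 1.22 = 0.621.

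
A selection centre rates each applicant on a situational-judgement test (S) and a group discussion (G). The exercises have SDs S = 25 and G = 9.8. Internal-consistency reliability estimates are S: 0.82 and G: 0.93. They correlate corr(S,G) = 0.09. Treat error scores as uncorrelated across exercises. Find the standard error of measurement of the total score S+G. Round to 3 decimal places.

10.919

Var(total) = 721.04 + 44.1 = 765.14.
True-score variance = 601.817 + 44.1 = 645.917, so reliability = 0.8442.
Error variance = 765.14 − 645.917 = 119.223; SEM = √119.223 = 10.919.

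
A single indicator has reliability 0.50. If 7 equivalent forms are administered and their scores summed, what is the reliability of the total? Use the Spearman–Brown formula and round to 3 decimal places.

ρ_k = kρ / (1 + (k−1)ρ) = 7·0.50 / (1 + 6·0.50) = 3.500 / 4.000 = 0.875.

0.875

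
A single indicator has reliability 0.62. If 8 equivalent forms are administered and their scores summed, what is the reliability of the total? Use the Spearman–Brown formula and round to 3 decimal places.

0.929

ρ_k = kρ / (1 + (k−1)ρ) = 8·0.62 / (1 + 7·0.62) = 4.960 / 5.340 = 0.929.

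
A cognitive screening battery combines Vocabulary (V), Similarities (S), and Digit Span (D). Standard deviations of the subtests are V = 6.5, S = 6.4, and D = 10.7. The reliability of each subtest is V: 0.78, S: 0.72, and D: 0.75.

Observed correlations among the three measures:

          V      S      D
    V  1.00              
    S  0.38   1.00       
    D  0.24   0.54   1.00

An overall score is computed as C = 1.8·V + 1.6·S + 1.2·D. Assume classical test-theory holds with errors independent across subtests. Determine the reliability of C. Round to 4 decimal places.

Var(C) = 1.8²·6.5² + 1.6²·6.4² + 1.2²·10.7² + 2·[2.88·6.5·6.4·0.38 + 2.16·6.5·10.7·0.24 + 1.92·6.4·10.7·0.54] = 406.613 + 305.164 = 711.777.
With uncorrelated errors the cross-covariances are all true-score covariance, so they carry over unchanged; only the diagonal terms shrink to ρᵢσᵢ².
True-score variance = [1.8²·6.5²·0.78 + 1.6²·6.4²·0.72 + 1.2²·10.7²·0.75] + 305.164 = 305.921 + 305.164 = 611.085.
Reliability = 611.085 / 711.777 = 0.8585.

0.8585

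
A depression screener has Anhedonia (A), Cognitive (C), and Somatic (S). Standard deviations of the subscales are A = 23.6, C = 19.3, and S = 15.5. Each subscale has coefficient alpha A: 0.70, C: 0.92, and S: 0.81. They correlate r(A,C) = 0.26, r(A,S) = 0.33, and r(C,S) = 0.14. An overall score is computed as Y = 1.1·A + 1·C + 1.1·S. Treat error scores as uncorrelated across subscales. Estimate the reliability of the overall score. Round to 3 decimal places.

0.855

Var(Y) = 1.1²·23.6² + 19.3² + 1.1²·15.5² + 2·[1.1·23.6·19.3·0.26 + 1.21·23.6·15.5·0.33 + 1.1·19.3·15.5·0.14] = 1337.11 + 644.801 = 1981.91.
With uncorrelated errors the cross-covariances are all true-score covariance, so they carry over unchanged; only the diagonal terms shrink to ρᵢσᵢ².
True-score variance = [1.1²·23.6²·0.70 + 19.3²·0.92 + 1.1²·15.5²·0.81] + 644.801 = 1049.9 + 644.801 = 1694.71.
Reliability = 1694.71 / 1981.91 = 0.855.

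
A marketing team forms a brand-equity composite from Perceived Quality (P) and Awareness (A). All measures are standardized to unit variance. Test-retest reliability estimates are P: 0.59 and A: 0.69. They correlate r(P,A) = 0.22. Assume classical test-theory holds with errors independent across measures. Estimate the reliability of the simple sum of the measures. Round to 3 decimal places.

0.705

Var(P+A) = 2 + 2·[0.22] = 2 + 0.44 = 2.44.
Under uncorrelated errors the observed covariances equal the true-score covariances, so only the own-variance terms attenuate.
True-score variance = [0.59 + 0.69] + 0.44 = 1.28 + 0.44 = 1.72.
Reliability = 1.72 / 2.44 = 0.705.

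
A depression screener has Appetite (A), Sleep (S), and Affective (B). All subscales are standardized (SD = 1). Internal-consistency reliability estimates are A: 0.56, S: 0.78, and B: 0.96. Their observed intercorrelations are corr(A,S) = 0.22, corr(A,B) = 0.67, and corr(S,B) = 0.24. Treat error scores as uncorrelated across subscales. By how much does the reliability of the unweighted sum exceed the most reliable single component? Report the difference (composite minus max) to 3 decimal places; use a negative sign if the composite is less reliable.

-0.093

Var(sum) = 3 + 2.26 = 5.26; true-score variance = 2.3 + 2.26 = 4.56; composite reliability = 0.8669.
Max component reliability = 0.9600.
Difference = 0.8669 − 0.9600 = -0.093.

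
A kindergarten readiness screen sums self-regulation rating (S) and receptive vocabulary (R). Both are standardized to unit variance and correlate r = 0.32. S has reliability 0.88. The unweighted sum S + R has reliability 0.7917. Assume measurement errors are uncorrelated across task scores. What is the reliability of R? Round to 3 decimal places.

Var(S+R) = 2 + 2·0.32 = 2.640.
True-score variance = ρ_S + ρ_R + 2·0.32, so 0.7917 = (0.88 + ρ_R + 0.64) / 2.640.
ρ_R = 0.7917·2.640 − 0.88 − 0.64 = 0.570.

0.570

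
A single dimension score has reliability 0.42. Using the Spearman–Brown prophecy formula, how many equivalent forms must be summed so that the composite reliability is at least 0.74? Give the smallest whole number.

4

k ≥ ρ*(1−ρ₁)/(ρ₁(1−ρ*)) = 0.74·0.58 / (0.42·0.26) = 3.930.
Smallest integer k = 4.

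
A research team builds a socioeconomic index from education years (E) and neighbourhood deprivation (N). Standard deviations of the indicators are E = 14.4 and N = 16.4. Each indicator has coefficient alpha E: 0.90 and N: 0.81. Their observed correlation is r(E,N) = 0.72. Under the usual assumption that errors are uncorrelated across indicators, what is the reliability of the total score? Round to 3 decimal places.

0.912

Var(E+N) = 14.4² + 16.4² + 2·[14.4·16.4·0.72] = 476.32 + 340.07 = 816.39.
Under uncorrelated errors the observed covariances equal the true-score covariances, so only the own-variance terms attenuate.
True-score variance = [14.4²·0.90 + 16.4²·0.81] + 340.07 = 404.482 + 340.07 = 744.552.
Reliability = 744.552 / 816.39 = 0.912.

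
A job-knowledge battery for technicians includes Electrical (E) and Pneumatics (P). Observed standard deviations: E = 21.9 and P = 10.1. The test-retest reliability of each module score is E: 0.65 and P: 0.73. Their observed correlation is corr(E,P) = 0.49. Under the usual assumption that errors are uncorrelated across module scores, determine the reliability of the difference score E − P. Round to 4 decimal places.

0.4644

Var(E−P) = 21.9² + 10.1² − 2·21.9·10.1·0.49 = 581.62 − 216.766 = 364.854.
Under uncorrelated errors the observed covariances equal the true-score covariances, so only the own-variance terms attenuate.
True-score variance = [21.9²·0.65 + 10.1²·0.73] − 216.766 = 386.214 − 216.766 = 169.448.
Reliability = 169.448 / 364.854 = 0.4644.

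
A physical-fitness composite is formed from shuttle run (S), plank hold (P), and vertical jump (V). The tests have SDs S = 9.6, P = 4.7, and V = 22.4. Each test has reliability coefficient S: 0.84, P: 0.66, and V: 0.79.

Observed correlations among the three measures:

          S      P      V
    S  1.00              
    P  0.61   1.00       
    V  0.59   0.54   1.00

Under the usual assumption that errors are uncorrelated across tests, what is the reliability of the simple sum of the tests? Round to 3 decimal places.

0.877

Var(S+P+V) = 9.6² + 4.7² + 22.4² + 2·[9.6·4.7·0.61 + 9.6·22.4·0.59 + 4.7·22.4·0.54] = 616.01 + 422.496 = 1038.51.
With uncorrelated errors the cross-covariances are all true-score covariance, so they carry over unchanged; only the diagonal terms shrink to ρᵢσᵢ².
True-score variance = [9.6²·0.84 + 4.7²·0.66 + 22.4²·0.79] + 422.496 = 488.384 + 422.496 = 910.88.
Reliability = 910.88 / 1038.51 = 0.877.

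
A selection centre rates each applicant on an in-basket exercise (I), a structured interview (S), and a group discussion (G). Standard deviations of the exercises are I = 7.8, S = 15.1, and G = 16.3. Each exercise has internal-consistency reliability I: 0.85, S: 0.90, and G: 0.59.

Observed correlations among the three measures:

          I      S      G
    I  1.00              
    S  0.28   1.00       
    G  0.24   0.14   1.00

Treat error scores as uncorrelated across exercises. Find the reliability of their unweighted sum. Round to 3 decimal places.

0.812

Var(I+S+G) = 7.8² + 15.1² + 16.3² + 2·[7.8·15.1·0.28 + 7.8·16.3·0.24 + 15.1·16.3·0.14] = 554.54 + 195.9 = 750.44.
Because errors are independent across components, Cov(Tᵢ,Tⱼ) = Cov(Xᵢ,Xⱼ); the off-diagonal part of the true-score variance is the same as above.
True-score variance = [7.8²·0.85 + 15.1²·0.90 + 16.3²·0.59] + 195.9 = 413.68 + 195.9 = 609.581.
Reliability = 609.581 / 750.44 = 0.812.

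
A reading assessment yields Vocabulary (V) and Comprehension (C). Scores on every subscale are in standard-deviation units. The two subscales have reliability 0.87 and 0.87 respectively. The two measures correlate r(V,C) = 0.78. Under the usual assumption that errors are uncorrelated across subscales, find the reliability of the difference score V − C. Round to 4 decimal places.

0.4091

Var(V−C) = 1 + 1 − 2·0.78 = 2 − 1.56 = 0.44.
With uncorrelated errors the cross-covariances are all true-score covariance, so they carry over unchanged; only the diagonal terms shrink to ρᵢσᵢ².
True-score variance = [0.87 + 0.87] − 1.56 = 1.74 − 1.56 = 0.18.
Reliability = 0.18 / 0.44 = 0.4091.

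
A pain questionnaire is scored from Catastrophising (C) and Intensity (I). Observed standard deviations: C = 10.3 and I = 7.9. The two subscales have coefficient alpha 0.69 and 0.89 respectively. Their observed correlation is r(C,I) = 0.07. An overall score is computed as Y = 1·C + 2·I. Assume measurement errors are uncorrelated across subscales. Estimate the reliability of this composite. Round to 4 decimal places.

0.8406

Var(Y) = 10.3² + 2²·7.9² + 2·[2·10.3·7.9·0.07] = 355.73 + 22.7836 = 378.514.
Under uncorrelated errors the observed covariances equal the true-score covariances, so only the own-variance terms attenuate.
True-score variance = [10.3²·0.69 + 2²·7.9²·0.89] + 22.7836 = 295.382 + 22.7836 = 318.165.
Reliability = 318.165 / 378.514 = 0.8406.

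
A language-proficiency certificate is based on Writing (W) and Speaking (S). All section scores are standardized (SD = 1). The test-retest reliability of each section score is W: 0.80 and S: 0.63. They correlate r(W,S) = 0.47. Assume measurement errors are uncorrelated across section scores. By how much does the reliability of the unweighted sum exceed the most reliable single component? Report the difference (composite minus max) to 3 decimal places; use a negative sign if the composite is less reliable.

Var(sum) = 2 + 0.94 = 2.94; true-score variance = 1.43 + 0.94 = 2.37; composite reliability = 0.8061.
Max component reliability = 0.8000.
Difference = 0.8061 − 0.8000 = 0.006.

0.006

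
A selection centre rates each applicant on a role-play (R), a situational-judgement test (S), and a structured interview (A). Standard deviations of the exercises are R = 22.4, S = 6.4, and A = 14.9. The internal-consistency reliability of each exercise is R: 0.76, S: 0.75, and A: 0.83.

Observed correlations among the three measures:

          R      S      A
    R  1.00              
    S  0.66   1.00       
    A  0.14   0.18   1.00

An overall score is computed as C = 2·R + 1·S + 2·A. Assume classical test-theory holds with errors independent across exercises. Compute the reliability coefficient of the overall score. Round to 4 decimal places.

Var(C) = 2²·22.4² + 6.4² + 2²·14.9² + 2·[2·22.4·6.4·0.66 + 4·22.4·14.9·0.14 + 2·6.4·14.9·0.18] = 2936.04 + 820.941 = 3756.98.
Because errors are independent across components, Cov(Tᵢ,Tⱼ) = Cov(Xᵢ,Xⱼ); the off-diagonal part of the true-score variance is the same as above.
True-score variance = [2²·22.4²·0.76 + 6.4²·0.75 + 2²·14.9²·0.83] + 820.941 = 2293.14 + 820.941 = 3114.08.
Reliability = 3114.08 / 3756.98 = 0.8289.

0.8289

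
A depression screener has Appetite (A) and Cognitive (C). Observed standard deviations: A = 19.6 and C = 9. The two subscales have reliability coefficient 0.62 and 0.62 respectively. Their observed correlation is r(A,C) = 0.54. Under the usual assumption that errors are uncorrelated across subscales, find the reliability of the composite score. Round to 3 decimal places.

0.730

Var(A+C) = 19.6² + 9² + 2·[19.6·9·0.54] = 465.16 + 190.512 = 655.672.
Because errors are independent across components, Cov(Tᵢ,Tⱼ) = Cov(Xᵢ,Xⱼ); the off-diagonal part of the true-score variance is the same as above.
True-score variance = [19.6²·0.62 + 9²·0.62] + 190.512 = 288.399 + 190.512 = 478.911.
Reliability = 478.911 / 655.672 = 0.730.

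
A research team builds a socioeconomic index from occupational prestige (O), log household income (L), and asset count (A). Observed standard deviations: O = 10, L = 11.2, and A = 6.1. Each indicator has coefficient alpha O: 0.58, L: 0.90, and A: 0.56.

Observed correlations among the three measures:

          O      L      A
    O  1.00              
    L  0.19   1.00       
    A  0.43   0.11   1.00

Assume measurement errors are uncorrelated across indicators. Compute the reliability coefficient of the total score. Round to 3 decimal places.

0.810

Var(O+L+A) = 10² + 11.2² + 6.1² + 2·[10·11.2·0.19 + 10·6.1·0.43 + 11.2·6.1·0.11] = 262.65 + 110.05 = 372.7.
With uncorrelated errors the cross-covariances are all true-score covariance, so they carry over unchanged; only the diagonal terms shrink to ρᵢσᵢ².
True-score variance = [10²·0.58 + 11.2²·0.90 + 6.1²·0.56] + 110.05 = 191.734 + 110.05 = 301.784.
Reliability = 301.784 / 372.7 = 0.810.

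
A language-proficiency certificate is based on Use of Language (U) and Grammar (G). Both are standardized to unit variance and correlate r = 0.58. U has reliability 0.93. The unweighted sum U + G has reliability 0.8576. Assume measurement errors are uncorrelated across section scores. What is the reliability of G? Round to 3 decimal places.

0.620

Var(U+G) = 2 + 2·0.58 = 3.160.
True-score variance = ρ_U + ρ_G + 2·0.58, so 0.8576 = (0.93 + ρ_G + 1.16) / 3.160.
ρ_G = 0.8576·3.160 − 0.93 − 1.16 = 0.620.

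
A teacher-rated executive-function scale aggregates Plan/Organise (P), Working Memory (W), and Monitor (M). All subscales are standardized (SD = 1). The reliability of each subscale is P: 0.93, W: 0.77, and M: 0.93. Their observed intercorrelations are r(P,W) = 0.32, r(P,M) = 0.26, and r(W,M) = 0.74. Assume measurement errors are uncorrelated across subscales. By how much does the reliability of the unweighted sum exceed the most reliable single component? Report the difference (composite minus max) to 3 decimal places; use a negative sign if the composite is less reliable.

Var(sum) = 3 + 2.64 = 5.64; true-score variance = 2.63 + 2.64 = 5.27; composite reliability = 0.9344.
Max component reliability = 0.9300.
Difference = 0.9344 − 0.9300 = 0.004.

0.004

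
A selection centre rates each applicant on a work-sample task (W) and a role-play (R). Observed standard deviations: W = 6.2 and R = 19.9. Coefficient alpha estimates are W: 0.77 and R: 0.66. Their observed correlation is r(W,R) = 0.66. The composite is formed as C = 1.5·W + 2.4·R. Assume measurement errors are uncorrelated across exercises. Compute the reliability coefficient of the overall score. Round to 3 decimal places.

0.731

Var(C) = 1.5²·6.2² + 2.4²·19.9² + 2·[3.6·6.2·19.9·0.66] = 2367.51 + 586.302 = 2953.81.
With uncorrelated errors the cross-covariances are all true-score covariance, so they carry over unchanged; only the diagonal terms shrink to ρᵢσᵢ².
True-score variance = [1.5²·6.2²·0.77 + 2.4²·19.9²·0.66] + 586.302 = 1572.07 + 586.302 = 2158.37.
Reliability = 2158.37 / 2953.81 = 0.731.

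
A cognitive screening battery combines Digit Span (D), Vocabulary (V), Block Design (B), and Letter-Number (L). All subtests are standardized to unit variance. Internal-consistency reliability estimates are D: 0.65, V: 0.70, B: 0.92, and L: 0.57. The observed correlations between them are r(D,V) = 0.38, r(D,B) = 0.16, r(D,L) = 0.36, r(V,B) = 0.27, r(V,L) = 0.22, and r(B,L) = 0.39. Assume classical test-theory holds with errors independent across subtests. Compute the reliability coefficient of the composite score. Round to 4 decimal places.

0.8466

Var(D+V+B+L) = 4 + 2·[0.38 + 0.16 + 0.36 + 0.27 + 0.22 + 0.39] = 4 + 3.56 = 7.56.
Because errors are independent across components, Cov(Tᵢ,Tⱼ) = Cov(Xᵢ,Xⱼ); the off-diagonal part of the true-score variance is the same as above.
True-score variance = [0.65 + 0.70 + 0.92 + 0.57] + 3.56 = 2.84 + 3.56 = 6.4.
Reliability = 6.4 / 7.56 = 0.8466.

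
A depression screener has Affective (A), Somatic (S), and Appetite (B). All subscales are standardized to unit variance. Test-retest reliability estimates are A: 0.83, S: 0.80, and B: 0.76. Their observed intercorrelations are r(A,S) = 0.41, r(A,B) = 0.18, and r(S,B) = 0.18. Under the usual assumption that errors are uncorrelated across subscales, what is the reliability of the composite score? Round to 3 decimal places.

0.866

Var(A+S+B) = 3 + 2·[0.41 + 0.18 + 0.18] = 3 + 1.54 = 4.54.
With uncorrelated errors the cross-covariances are all true-score covariance, so they carry over unchanged; only the diagonal terms shrink to ρᵢσᵢ².
True-score variance = [0.83 + 0.80 + 0.76] + 1.54 = 2.39 + 1.54 = 3.93.
Reliability = 3.93 / 4.54 = 0.866.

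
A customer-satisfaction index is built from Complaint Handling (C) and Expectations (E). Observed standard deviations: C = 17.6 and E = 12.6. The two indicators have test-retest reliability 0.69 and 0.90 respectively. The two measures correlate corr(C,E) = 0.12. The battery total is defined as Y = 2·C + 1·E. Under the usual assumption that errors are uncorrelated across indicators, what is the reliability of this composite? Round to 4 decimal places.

0.7341

Var(Y) = 2²·17.6² + 12.6² + 2·[2·17.6·12.6·0.12] = 1397.8 + 106.445 = 1504.24.
With uncorrelated errors the cross-covariances are all true-score covariance, so they carry over unchanged; only the diagonal terms shrink to ρᵢσᵢ².
True-score variance = [2²·17.6²·0.69 + 12.6²·0.90] + 106.445 = 997.822 + 106.445 = 1104.27.
Reliability = 1104.27 / 1504.24 = 0.7341.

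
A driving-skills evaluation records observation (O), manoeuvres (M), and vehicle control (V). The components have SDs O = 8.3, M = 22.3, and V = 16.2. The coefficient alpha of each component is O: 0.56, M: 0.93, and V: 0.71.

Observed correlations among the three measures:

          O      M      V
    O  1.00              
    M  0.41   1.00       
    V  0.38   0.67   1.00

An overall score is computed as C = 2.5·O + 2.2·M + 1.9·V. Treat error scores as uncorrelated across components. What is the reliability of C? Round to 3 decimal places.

Var(C) = 2.5²·8.3² + 2.2²·22.3² + 1.9²·16.2² + 2·[5.5·8.3·22.3·0.41 + 4.75·8.3·16.2·0.38 + 4.18·22.3·16.2·0.67] = 3784.85 + 3343.65 = 7128.5.
Under uncorrelated errors the observed covariances equal the true-score covariances, so only the own-variance terms attenuate.
True-score variance = [2.5²·8.3²·0.56 + 2.2²·22.3²·0.93 + 1.9²·16.2²·0.71] + 3343.65 = 3152.18 + 3343.65 = 6495.82.
Reliability = 6495.82 / 7128.5 = 0.911.

0.911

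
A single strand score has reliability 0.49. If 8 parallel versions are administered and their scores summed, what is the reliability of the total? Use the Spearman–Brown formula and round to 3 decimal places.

ρ_k = kρ / (1 + (k−1)ρ) = 8·0.49 / (1 + 7·0.49) = 3.920 / 4.430 = 0.885.

0.885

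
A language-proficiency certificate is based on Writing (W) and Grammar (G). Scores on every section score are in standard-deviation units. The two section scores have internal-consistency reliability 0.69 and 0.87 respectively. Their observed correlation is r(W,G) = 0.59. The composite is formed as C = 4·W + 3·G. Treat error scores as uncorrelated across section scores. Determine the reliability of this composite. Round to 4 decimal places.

0.8435

Var(C) = 4² + 3² + 2·[12·0.59] = 25 + 14.16 = 39.16.
Because errors are independent across components, Cov(Tᵢ,Tⱼ) = Cov(Xᵢ,Xⱼ); the off-diagonal part of the true-score variance is the same as above.
True-score variance = [4²·0.69 + 3²·0.87] + 14.16 = 18.87 + 14.16 = 33.03.
Reliability = 33.03 / 39.16 = 0.8435.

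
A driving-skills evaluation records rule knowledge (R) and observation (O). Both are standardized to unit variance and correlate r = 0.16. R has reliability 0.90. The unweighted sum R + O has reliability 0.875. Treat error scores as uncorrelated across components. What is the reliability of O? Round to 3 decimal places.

Var(R+O) = 2 + 2·0.16 = 2.320.
True-score variance = ρ_R + ρ_O + 2·0.16, so 0.875 = (0.90 + ρ_O + 0.32) / 2.320.
ρ_O = 0.875·2.320 − 0.90 − 0.32 = 0.810.

0.810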